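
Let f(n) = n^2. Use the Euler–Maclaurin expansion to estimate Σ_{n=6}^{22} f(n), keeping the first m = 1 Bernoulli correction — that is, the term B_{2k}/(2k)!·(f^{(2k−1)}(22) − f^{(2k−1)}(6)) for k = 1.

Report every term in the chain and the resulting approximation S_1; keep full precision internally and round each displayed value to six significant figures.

The integral term ∫_6^22 x^2 dx = 3477.33.
½[f(6) + f(22)] = ½[36.0000 + 484.000] = 260.000.
Integral + boundary = 3737.33.
Correction k=1: B_{2}/2! · (f^{(1)}(22) − f^{(1)}(6)) = 1/12 · (44.0000 − 12.0000) = 2.66667.

S_1 ≈ 3740.00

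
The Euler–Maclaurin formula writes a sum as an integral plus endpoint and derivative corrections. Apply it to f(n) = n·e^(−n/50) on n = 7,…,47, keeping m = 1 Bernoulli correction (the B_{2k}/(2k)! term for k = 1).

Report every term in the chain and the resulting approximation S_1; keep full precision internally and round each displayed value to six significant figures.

S_1 ≈ 595.288

The integral term ∫_7^47 x·e^(−x/50) dx = 583.126.
½[f(7) + f(47)] = ½[6.08551 + 18.3595] = 12.2225.
Integral + boundary = 595.348.
Order-1 term: 1/12 · (0.0234377 − 0.747648) = -0.0603509.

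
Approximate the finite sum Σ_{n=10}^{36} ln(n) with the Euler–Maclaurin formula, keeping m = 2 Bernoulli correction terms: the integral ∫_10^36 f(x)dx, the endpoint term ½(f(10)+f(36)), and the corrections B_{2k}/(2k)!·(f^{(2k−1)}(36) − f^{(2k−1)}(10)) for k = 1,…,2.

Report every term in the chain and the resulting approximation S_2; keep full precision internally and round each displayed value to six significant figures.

Integral: ∫_10^36 ln(x) dx = 79.9808.
Endpoint term: (f(10) + f(36))/2 = (2.30259 + 3.58352)/2 = 2.94305.
Integral + boundary = 82.9239.
Correction k=1: B_{2}/2! · (f^{(1)}(36) − f^{(1)}(10)) = 1/12 · (0.0277778 − 0.100000) = -0.00601852.
Partial sum through k=1: 82.9179.
Correction k=2: B_{4}/4! · (f^{(3)}(36) − f^{(3)}(10)) = −1/720 · (4.28669e-05 − 0.00200000) = 2.71824e-06.

S_2 ≈ 82.9179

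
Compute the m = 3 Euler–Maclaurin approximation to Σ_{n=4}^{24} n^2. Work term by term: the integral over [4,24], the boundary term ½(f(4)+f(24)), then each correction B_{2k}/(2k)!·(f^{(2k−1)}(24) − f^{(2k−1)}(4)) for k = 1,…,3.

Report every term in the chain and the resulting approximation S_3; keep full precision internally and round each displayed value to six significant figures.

S_3 ≈ 4886.00

Integral: ∫_4^24 x^2 dx = 4586.67.
½[f(4) + f(24)] = ½[16.0000 + 576.000] = 296.000.
Running total after boundary: 4882.67.
Correction k=1: B_{2}/2! · (f^{(1)}(24) − f^{(1)}(4)) = 1/12 · (48.0000 − 8.00000) = 3.33333.
Partial sum through k=1: 4886.00.
Correction k=2: B_{4}/4! · (f^{(3)}(24) − f^{(3)}(4)) = −1/720 · (0.00000 − 0.00000) = 0.00000.
Partial sum through k=2: 4886.00.
Correction k=3: B_{6}/6! · (f^{(5)}(24) − f^{(5)}(4)) = 1/30240 · (0.00000 − 0.00000) = 0.00000.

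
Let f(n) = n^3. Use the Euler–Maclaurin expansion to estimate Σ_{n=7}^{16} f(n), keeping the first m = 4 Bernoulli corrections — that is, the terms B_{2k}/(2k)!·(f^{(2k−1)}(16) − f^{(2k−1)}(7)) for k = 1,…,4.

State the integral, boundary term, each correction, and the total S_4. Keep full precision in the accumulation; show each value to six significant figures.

∫_7^16 x^3 dx evaluates to 15783.8.
Endpoint term: (f(7) + f(16))/2 = (343.000 + 4096.00)/2 = 2219.50.
Running total after boundary: 18003.2.
Order-1 term: 1/12 · (768.000 − 147.000) = 51.7500.
After k=1: 18055.0.
Order-2 term: −1/720 · (6.00000 − 6.00000) = 0.00000.
After k=2: 18055.0.
Order-3 term: 1/30240 · (0.00000 − 0.00000) = 0.00000.
After k=3: 18055.0.
Order-4 term: −1/1209600 · (0.00000 − 0.00000) = 0.00000.

S_4 ≈ 18055.0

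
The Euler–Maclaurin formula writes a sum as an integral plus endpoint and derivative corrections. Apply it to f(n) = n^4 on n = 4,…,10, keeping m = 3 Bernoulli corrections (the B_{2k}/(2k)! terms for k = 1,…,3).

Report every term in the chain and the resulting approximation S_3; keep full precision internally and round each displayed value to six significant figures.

The integral term ∫_4^10 x^4 dx = 19795.2.
½[f(4) + f(10)] = ½[256.000 + 10000.0] = 5128.00.
So far: 24923.2.
Correction k=1: B_{2}/2! · (f^{(1)}(10) − f^{(1)}(4)) = 1/12 · (4000.00 − 256.000) = 312.000.
Running total after k=1: 25235.2.
Correction k=2: B_{4}/4! · (f^{(3)}(10) − f^{(3)}(4)) = −1/720 · (240.000 − 96.0000) = -0.200000.
Running total after k=2: 25235.0.
Correction k=3: B_{6}/6! · (f^{(5)}(10) − f^{(5)}(4)) = 1/30240 · (0.00000 − 0.00000) = 0.00000.

S_3 ≈ 25235.0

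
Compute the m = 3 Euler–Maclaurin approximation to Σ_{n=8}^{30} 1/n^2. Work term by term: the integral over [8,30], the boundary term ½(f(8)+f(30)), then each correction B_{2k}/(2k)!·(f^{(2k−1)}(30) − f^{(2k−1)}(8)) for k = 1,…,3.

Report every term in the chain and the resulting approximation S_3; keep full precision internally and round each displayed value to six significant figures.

S_3 ≈ 0.100353

The integral term ∫_8^30 1/x^2 dx = 0.0916667.
Endpoint term: (f(8) + f(30))/2 = (0.0156250 + 0.00111111)/2 = 0.00836806.
Running total after boundary: 0.100035.
Order-1 term: 1/12 · (-7.40741e-05 − (-0.00390625)) = 0.000319348.
Running total after k=1: 0.100354.
Order-2 term: −1/720 · (-9.87654e-07 − (-0.000732422)) = -1.01588e-06.
Running total after k=2: 0.100353.
Order-3 term: 1/30240 · (-3.29218e-08 − (-0.000343323)) = 1.13522e-08.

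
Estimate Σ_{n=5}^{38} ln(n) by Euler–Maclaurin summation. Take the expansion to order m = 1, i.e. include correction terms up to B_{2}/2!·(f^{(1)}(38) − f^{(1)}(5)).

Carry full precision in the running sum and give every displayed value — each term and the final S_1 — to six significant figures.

The integral term ∫_5^38 ln(x) dx = 97.1811.
Boundary: ½(f(5) + f(38)) = ½(1.60944 + 3.63759) = 2.62351.
Running total after boundary: 99.8046.
k=1: B_{2}/(2)! × [f^{(1)}(38) − f^{(1)}(5)] = 1/12 × (0.0263158 − 0.200000) = -0.0144737.

S_1 ≈ 99.7901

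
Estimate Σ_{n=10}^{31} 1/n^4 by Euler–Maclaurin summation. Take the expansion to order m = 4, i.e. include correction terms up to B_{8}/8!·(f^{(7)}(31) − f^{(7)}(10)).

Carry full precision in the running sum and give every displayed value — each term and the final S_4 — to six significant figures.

The integral term ∫_10^31 1/x^4 dx = 0.000322144.
½[f(10) + f(31)] = ½[0.000100000 + 1.08281e-06] = 5.05414e-05.
Running total after boundary: 0.000372686.
Correction k=1: B_{2}/2! · (f^{(1)}(31) − f^{(1)}(10)) = 1/12 · (-1.39718e-07 − (-4.00000e-05)) = 3.32169e-06.
After k=1: 0.000376007.
Correction k=2: B_{4}/4! · (f^{(3)}(31) − f^{(3)}(10)) = −1/720 · (-4.36164e-09 − (-1.20000e-05)) = -1.66606e-08.
After k=2: 0.000375991.
Correction k=3: B_{6}/6! · (f^{(5)}(31) − f^{(5)}(10)) = 1/30240 · (-2.54164e-10 − (-6.72000e-06)) = 2.22214e-10.
After k=3: 0.000375991.
Correction k=4: B_{8}/8! · (f^{(7)}(31) − f^{(7)}(10)) = −1/1209600 · (-2.38031e-11 − (-6.04800e-06)) = -4.99998e-12.

S_4 ≈ 0.000375991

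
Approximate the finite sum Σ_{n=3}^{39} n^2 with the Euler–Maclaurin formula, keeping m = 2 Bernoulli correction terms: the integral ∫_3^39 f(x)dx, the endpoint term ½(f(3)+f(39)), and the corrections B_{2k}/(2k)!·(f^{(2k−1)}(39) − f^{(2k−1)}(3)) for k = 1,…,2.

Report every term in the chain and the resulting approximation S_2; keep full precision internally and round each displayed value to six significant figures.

S_2 ≈ 20535.0

The integral term ∫_3^39 x^2 dx = 19764.0.
Boundary: ½(f(3) + f(39)) = ½(9.00000 + 1521.00) = 765.000.
Integral + boundary = 20529.0.
k=1: B_{2}/(2)! × [f^{(1)}(39) − f^{(1)}(3)] = 1/12 × (78.0000 − 6.00000) = 6.00000.
Running total after k=1: 20535.0.
k=2: B_{4}/(4)! × [f^{(3)}(39) − f^{(3)}(3)] = −1/720 × (0.00000 − 0.00000) = 0.00000.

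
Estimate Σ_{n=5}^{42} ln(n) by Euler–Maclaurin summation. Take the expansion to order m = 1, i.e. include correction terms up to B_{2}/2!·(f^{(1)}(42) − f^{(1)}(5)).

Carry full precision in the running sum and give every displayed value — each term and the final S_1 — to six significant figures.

∫_5^42 ln(x) dx evaluates to 111.935.
½[f(5) + f(42)] = ½[1.60944 + 3.73767] = 2.67355.
So far: 114.608.
Order-1 term: 1/12 · (0.0238095 − 0.200000) = -0.0146825.

S_1 ≈ 114.594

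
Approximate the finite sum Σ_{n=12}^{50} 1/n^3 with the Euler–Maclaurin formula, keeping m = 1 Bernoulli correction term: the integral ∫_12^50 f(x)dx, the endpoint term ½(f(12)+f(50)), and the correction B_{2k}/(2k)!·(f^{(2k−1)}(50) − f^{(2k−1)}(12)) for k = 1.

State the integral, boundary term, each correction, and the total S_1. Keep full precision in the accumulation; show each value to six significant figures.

S_1 ≈ 0.00357759

∫_12^50 1/x^3 dx evaluates to 0.00327222.
½[f(12) + f(50)] = ½[0.000578704 + 8.00000e-06] = 0.000293352.
Running total after boundary: 0.00356557.
k=1: B_{2}/(2)! × [f^{(1)}(50) − f^{(1)}(12)] = 1/12 × (-4.80000e-07 − (-0.000144676)) = 1.20163e-05.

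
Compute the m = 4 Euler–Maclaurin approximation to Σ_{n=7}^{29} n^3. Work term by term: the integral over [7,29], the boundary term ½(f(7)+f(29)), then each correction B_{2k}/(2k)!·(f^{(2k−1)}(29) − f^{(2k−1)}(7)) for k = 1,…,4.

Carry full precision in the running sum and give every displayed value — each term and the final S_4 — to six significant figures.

∫_7^29 x^3 dx evaluates to 176220.
½[f(7) + f(29)] = ½[343.000 + 24389.0] = 12366.0.
Integral + boundary = 188586.
Correction k=1: B_{2}/2! · (f^{(1)}(29) − f^{(1)}(7)) = 1/12 · (2523.00 − 147.000) = 198.000.
Partial sum through k=1: 188784.
Correction k=2: B_{4}/4! · (f^{(3)}(29) − f^{(3)}(7)) = −1/720 · (6.00000 − 6.00000) = 0.00000.
Partial sum through k=2: 188784.
Correction k=3: B_{6}/6! · (f^{(5)}(29) − f^{(5)}(7)) = 1/30240 · (0.00000 − 0.00000) = 0.00000.
Partial sum through k=3: 188784.
Correction k=4: B_{8}/8! · (f^{(7)}(29) − f^{(7)}(7)) = −1/1209600 · (0.00000 − 0.00000) = 0.00000.

S_4 ≈ 188784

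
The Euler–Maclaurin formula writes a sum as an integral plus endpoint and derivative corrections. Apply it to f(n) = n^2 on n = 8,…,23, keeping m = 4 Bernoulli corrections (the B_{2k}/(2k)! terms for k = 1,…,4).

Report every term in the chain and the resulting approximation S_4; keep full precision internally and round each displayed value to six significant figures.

S_4 ≈ 4184.00

The integral term ∫_8^23 x^2 dx = 3885.00.
Boundary: ½(f(8) + f(23)) = ½(64.0000 + 529.000) = 296.500.
Running total after boundary: 4181.50.
Correction k=1: B_{2}/2! · (f^{(1)}(23) − f^{(1)}(8)) = 1/12 · (46.0000 − 16.0000) = 2.50000.
After k=1: 4184.00.
Correction k=2: B_{4}/4! · (f^{(3)}(23) − f^{(3)}(8)) = −1/720 · (0.00000 − 0.00000) = 0.00000.
After k=2: 4184.00.
Correction k=3: B_{6}/6! · (f^{(5)}(23) − f^{(5)}(8)) = 1/30240 · (0.00000 − 0.00000) = 0.00000.
After k=3: 4184.00.
Correction k=4: B_{8}/8! · (f^{(7)}(23) − f^{(7)}(8)) = −1/1209600 · (0.00000 − 0.00000) = 0.00000.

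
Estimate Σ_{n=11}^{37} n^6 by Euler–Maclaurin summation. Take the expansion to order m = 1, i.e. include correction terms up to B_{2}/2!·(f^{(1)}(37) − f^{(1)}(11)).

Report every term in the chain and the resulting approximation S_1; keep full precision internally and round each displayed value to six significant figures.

S_1 ≈ 1.48773e+10

Integral: ∫_11^37 x^6 dx = 1.35589e+10.
Endpoint term: (f(11) + f(37))/2 = (1.77156e+06 + 2.56573e+09)/2 = 1.28375e+09.
Running total after boundary: 1.48427e+10.
k=1: B_{2}/(2)! × [f^{(1)}(37) − f^{(1)}(11)] = 1/12 × (4.16064e+08 − 966306) = 3.45915e+07.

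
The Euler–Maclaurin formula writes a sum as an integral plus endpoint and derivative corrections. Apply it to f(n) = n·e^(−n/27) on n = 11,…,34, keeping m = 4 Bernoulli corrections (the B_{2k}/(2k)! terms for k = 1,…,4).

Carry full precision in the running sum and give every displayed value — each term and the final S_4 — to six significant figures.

The integral term ∫_11^34 x·e^(−x/27) dx = 215.148.
Boundary: ½(f(11) + f(34)) = ½(7.31910 + 9.65138) = 8.48524.
Running total after boundary: 223.634.
Order-1 term: 1/12 · (-0.0735944 − 0.394295) = -0.0389908.
After k=1: 223.595.
Order-2 term: −1/720 · (0.000677824 − 0.00236631) = 2.34512e-06.
After k=2: 223.595.
Order-3 term: 1/30240 · (1.99808e-06 − 5.75000e-06) = -1.24071e-10.
After k=3: 223.595.
Order-4 term: −1/1209600 · (4.20626e-09 − 1.13224e-08) = 5.88306e-15.

S_4 ≈ 223.595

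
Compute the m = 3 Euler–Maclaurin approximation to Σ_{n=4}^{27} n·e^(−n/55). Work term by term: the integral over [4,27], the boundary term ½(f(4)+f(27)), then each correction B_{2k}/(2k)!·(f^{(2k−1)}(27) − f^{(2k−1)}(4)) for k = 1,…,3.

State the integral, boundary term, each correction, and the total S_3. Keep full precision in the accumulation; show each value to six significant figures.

Integral: ∫_4^27 x·e^(−x/55) dx = 256.943.
Endpoint term: (f(4) + f(27))/2 = (3.71942 + 16.5259)/2 = 10.1226.
Running total after boundary: 267.066.
k=1: B_{2}/(2)! × [f^{(1)}(27) − f^{(1)}(4)] = 1/12 × (0.311599 − 0.862229) = -0.0458858.
After k=1: 267.020.
k=2: B_{4}/(4)! × [f^{(3)}(27) − f^{(3)}(4)] = −1/720 × (0.000507682 − 0.000899814) = 5.44628e-07.
After k=2: 267.020.
k=3: B_{6}/(6)! × [f^{(5)}(27) − f^{(5)}(4)] = 1/30240 × (3.01605e-07 − 5.00692e-07) = -6.58356e-12.

S_3 ≈ 267.020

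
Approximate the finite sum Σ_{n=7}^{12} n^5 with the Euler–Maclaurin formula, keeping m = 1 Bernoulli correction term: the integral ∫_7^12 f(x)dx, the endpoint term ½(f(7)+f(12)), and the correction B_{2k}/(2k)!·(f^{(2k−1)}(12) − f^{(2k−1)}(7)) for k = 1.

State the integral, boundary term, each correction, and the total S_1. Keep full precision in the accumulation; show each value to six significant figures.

S_1 ≈ 618515

Integral: ∫_7^12 x^5 dx = 478056.
Endpoint term: (f(7) + f(12))/2 = (16807.0 + 248832)/2 = 132820.
Integral + boundary = 610875.
k=1: B_{2}/(2)! × [f^{(1)}(12) − f^{(1)}(7)] = 1/12 × (103680 − 12005.0) = 7639.58.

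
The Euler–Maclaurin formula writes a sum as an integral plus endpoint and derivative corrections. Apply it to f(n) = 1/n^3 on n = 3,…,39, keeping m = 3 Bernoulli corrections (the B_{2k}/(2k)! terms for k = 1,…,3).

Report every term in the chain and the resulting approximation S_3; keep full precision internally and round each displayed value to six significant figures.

S_3 ≈ 0.0767385

Integral: ∫_3^39 1/x^3 dx = 0.0552268.
Boundary: ½(f(3) + f(39)) = ½(0.0370370 + 1.68580e-05) = 0.0185269.
So far: 0.0737538.
k=1: B_{2}/(2)! × [f^{(1)}(39) − f^{(1)}(3)] = 1/12 × (-1.29677e-06 − (-0.0370370)) = 0.00308631.
After k=1: 0.0768401.
k=2: B_{4}/(4)! × [f^{(3)}(39) − f^{(3)}(3)] = −1/720 × (-1.70515e-08 − (-0.0823045)) = -0.000114312.
After k=2: 0.0767258.
k=3: B_{6}/(6)! × [f^{(5)}(39) − f^{(5)}(3)] = 1/30240 × (-4.70851e-10 − (-0.384088)) = 1.27013e-05.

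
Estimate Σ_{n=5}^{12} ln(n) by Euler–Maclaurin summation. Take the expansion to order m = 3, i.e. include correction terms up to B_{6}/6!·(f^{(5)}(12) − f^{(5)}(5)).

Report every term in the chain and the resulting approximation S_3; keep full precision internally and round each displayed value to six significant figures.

S_3 ≈ 16.8092

∫_5^12 ln(x) dx evaluates to 14.7717.
½[f(5) + f(12)] = ½[1.60944 + 2.48491] = 2.04717.
So far: 16.8189.
Order-1 term: 1/12 · (0.0833333 − 0.200000) = -0.00972222.
Partial sum through k=1: 16.8091.
Order-2 term: −1/720 · (0.00115741 − 0.0160000) = 2.06147e-05.
Partial sum through k=2: 16.8092.
Order-3 term: 1/30240 · (9.64506e-05 − 0.00768000) = -2.50779e-07.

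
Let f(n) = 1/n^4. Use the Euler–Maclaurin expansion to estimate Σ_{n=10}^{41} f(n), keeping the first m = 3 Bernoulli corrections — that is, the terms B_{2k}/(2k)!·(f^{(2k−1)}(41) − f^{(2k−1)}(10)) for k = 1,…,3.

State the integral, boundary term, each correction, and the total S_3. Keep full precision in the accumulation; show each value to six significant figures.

The integral term ∫_10^41 1/x^4 dx = 0.000328497.
Boundary: ½(f(10) + f(41)) = ½(0.000100000 + 3.53887e-07) = 5.01769e-05.
Integral + boundary = 0.000378674.
Order-1 term: 1/12 · (-3.45256e-08 − (-4.00000e-05)) = 3.33046e-06.
Running total after k=1: 0.000382004.
Order-2 term: −1/720 · (-6.16161e-10 − (-1.20000e-05)) = -1.66658e-08.
Running total after k=2: 0.000381988.
Order-3 term: 1/30240 · (-2.05265e-11 − (-6.72000e-06)) = 2.22222e-10.

S_3 ≈ 0.000381988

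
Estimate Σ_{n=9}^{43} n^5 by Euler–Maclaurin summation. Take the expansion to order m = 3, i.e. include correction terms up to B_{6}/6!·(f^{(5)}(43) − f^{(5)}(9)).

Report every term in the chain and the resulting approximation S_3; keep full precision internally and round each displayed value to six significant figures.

S_3 ≈ 1.12843e+09

The integral term ∫_9^43 x^5 dx = 1.05347e+09.
Boundary: ½(f(9) + f(43)) = ½(59049.0 + 1.47008e+08) = 7.35337e+07.
Running total after boundary: 1.12701e+09.
Order-1 term: 1/12 · (1.70940e+07 − 32805.0) = 1.42177e+06.
Running total after k=1: 1.12843e+09.
Order-2 term: −1/720 · (110940 − 4860.00) = -147.333.
Running total after k=2: 1.12843e+09.
Order-3 term: 1/30240 · (120.000 − 120.000) = 0.00000.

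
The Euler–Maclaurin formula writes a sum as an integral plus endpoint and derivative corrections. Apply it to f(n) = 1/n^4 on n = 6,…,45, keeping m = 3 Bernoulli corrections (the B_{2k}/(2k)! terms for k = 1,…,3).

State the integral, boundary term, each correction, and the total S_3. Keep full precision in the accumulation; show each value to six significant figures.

∫_6^45 1/x^4 dx evaluates to 0.00153955.
½[f(6) + f(45)] = ½[0.000771605 + 2.43865e-07] = 0.000385924.
Running total after boundary: 0.00192548.
k=1: B_{2}/(2)! × [f^{(1)}(45) − f^{(1)}(6)] = 1/12 × (-2.16769e-08 − (-0.000514403)) = 4.28651e-05.
Partial sum through k=1: 0.00196834.
k=2: B_{4}/(4)! × [f^{(3)}(45) − f^{(3)}(6)] = −1/720 × (-3.21139e-10 − (-0.000428669)) = -5.95374e-07.
Partial sum through k=2: 0.00196775.
k=3: B_{6}/(6)! × [f^{(5)}(45) − f^{(5)}(6)] = 1/30240 × (-8.88089e-12 − (-0.000666819)) = 2.20509e-08.

S_3 ≈ 0.00196777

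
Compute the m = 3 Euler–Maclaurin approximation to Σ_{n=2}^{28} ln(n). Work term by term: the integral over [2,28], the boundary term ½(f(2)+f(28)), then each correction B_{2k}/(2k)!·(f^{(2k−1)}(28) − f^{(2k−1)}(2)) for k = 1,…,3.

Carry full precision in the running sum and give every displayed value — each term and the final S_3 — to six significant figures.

The integral term ∫_2^28 ln(x) dx = 65.9154.
Boundary: ½(f(2) + f(28)) = ½(0.693147 + 3.33220) = 2.01268.
Integral + boundary = 67.9281.
k=1: B_{2}/(2)! × [f^{(1)}(28) − f^{(1)}(2)] = 1/12 × (0.0357143 − 0.500000) = -0.0386905.
Partial sum through k=1: 67.8894.
k=2: B_{4}/(4)! × [f^{(3)}(28) − f^{(3)}(2)] = −1/720 × (9.11079e-05 − 0.250000) = 0.000347096.
Partial sum through k=2: 67.8898.
k=3: B_{6}/(6)! × [f^{(5)}(28) − f^{(5)}(2)] = 1/30240 × (1.39451e-06 − 0.750000) = -2.48015e-05.

S_3 ≈ 67.8897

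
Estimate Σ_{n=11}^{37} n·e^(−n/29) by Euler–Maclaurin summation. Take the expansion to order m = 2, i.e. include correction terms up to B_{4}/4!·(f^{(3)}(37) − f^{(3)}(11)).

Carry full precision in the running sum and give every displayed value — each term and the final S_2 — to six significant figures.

The integral term ∫_11^37 x·e^(−x/29) dx = 259.457.
Endpoint term: (f(11) + f(37))/2 = (7.52767 + 10.3300)/2 = 8.92885.
Running total after boundary: 268.385.
k=1: B_{2}/(2)! × [f^{(1)}(37) − f^{(1)}(11)] = 1/12 × (-0.0770180 − 0.424759) = -0.0418147.
After k=1: 268.344.
k=2: B_{4}/(4)! × [f^{(3)}(37) − f^{(3)}(11)] = −1/720 × (0.000572369 − 0.00213249) = 2.16684e-06.

S_2 ≈ 268.344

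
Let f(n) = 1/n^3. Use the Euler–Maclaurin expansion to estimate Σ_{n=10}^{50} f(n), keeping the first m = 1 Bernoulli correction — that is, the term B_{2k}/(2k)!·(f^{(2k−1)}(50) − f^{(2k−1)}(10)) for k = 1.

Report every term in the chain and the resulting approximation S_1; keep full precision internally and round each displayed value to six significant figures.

Integral: ∫_10^50 1/x^3 dx = 0.00480000.
Endpoint term: (f(10) + f(50))/2 = (0.00100000 + 8.00000e-06)/2 = 0.000504000.
Running total after boundary: 0.00530400.
k=1: B_{2}/(2)! × [f^{(1)}(50) − f^{(1)}(10)] = 1/12 × (-4.80000e-07 − (-0.000300000)) = 2.49600e-05.

S_1 ≈ 0.00532896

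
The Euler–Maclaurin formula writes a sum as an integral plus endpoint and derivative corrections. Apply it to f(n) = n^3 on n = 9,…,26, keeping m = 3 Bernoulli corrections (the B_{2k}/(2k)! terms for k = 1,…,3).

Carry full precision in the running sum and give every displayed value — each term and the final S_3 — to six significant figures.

S_3 ≈ 121905

Integral: ∫_9^26 x^3 dx = 112604.
Endpoint term: (f(9) + f(26))/2 = (729.000 + 17576.0)/2 = 9152.50.
So far: 121756.
Correction k=1: B_{2}/2! · (f^{(1)}(26) − f^{(1)}(9)) = 1/12 · (2028.00 − 243.000) = 148.750.
Partial sum through k=1: 121905.
Correction k=2: B_{4}/4! · (f^{(3)}(26) − f^{(3)}(9)) = −1/720 · (6.00000 − 6.00000) = 0.00000.
Partial sum through k=2: 121905.
Correction k=3: B_{6}/6! · (f^{(5)}(26) − f^{(5)}(9)) = 1/30240 · (0.00000 − 0.00000) = 0.00000.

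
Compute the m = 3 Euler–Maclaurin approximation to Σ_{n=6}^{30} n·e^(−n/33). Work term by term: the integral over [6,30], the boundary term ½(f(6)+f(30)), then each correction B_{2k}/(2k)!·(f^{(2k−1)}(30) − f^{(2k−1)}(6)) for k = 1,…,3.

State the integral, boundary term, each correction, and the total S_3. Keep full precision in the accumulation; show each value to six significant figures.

S_3 ≈ 243.922

∫_6^30 x·e^(−x/33) dx evaluates to 235.431.
Boundary: ½(f(6) + f(30)) = ½(5.00252 + 12.0867) = 8.54461.
So far: 243.976.
Correction k=1: B_{2}/2! · (f^{(1)}(30) − f^{(1)}(6)) = 1/12 · (0.0366264 − 0.682161) = -0.0537946.
After k=1: 243.922.
Correction k=2: B_{4}/4! · (f^{(3)}(30) − f^{(3)}(6)) = −1/720 · (0.000773560 − 0.00215764) = 1.92233e-06.
After k=2: 243.922.
Correction k=3: B_{6}/6! · (f^{(5)}(30) − f^{(5)}(6)) = 1/30240 · (1.38980e-06 − 3.38739e-06) = -6.60579e-11.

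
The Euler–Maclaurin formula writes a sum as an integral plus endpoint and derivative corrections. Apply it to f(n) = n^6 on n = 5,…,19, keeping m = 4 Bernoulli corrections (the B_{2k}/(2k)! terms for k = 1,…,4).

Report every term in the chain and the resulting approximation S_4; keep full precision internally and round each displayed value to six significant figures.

Integral: ∫_5^19 x^6 dx = 1.27685e+08.
Boundary: ½(f(5) + f(19)) = ½(15625.0 + 4.70459e+07) = 2.35308e+07.
Running total after boundary: 1.51216e+08.
Correction k=1: B_{2}/2! · (f^{(1)}(19) − f^{(1)}(5)) = 1/12 · (1.48566e+07 − 18750.0) = 1.23649e+06.
After k=1: 1.52452e+08.
Correction k=2: B_{4}/4! · (f^{(3)}(19) − f^{(3)}(5)) = −1/720 · (823080 − 15000.0) = -1122.33.
After k=2: 1.52451e+08.
Correction k=3: B_{6}/6! · (f^{(5)}(19) − f^{(5)}(5)) = 1/30240 · (13680.0 − 3600.00) = 0.333333.
After k=3: 1.52451e+08.
Correction k=4: B_{8}/8! · (f^{(7)}(19) − f^{(7)}(5)) = −1/1209600 · (0.00000 − 0.00000) = 0.00000.

S_4 ≈ 1.52451e+08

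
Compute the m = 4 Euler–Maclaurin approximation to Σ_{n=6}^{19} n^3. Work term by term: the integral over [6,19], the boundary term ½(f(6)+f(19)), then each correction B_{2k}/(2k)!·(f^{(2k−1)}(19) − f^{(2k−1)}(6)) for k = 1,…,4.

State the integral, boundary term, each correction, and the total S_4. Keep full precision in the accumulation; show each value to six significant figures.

∫_6^19 x^3 dx evaluates to 32256.2.
Endpoint term: (f(6) + f(19))/2 = (216.000 + 6859.00)/2 = 3537.50.
So far: 35793.8.
Order-1 term: 1/12 · (1083.00 − 108.000) = 81.2500.
Running total after k=1: 35875.0.
Order-2 term: −1/720 · (6.00000 − 6.00000) = 0.00000.
Running total after k=2: 35875.0.
Order-3 term: 1/30240 · (0.00000 − 0.00000) = 0.00000.
Running total after k=3: 35875.0.
Order-4 term: −1/1209600 · (0.00000 − 0.00000) = 0.00000.

S_4 ≈ 35875.0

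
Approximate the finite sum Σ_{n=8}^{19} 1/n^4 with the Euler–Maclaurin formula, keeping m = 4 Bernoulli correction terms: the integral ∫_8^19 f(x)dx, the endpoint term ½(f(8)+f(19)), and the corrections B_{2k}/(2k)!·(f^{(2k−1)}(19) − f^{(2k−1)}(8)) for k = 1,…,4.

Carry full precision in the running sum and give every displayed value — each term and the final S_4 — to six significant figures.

Integral: ∫_8^19 1/x^4 dx = 0.000602444.
Boundary: ½(f(8) + f(19)) = ½(0.000244141 + 7.67336e-06) = 0.000125907.
So far: 0.000728351.
Order-1 term: 1/12 · (-1.61544e-06 − (-0.000122070)) = 1.00379e-05.
Running total after k=1: 0.000738389.
Order-2 term: −1/720 · (-1.34247e-07 − (-5.72205e-05)) = -7.92864e-08.
Running total after k=2: 0.000738309.
Order-3 term: 1/30240 · (-2.08251e-08 − (-5.00679e-05)) = 1.65500e-09.
Running total after k=3: 0.000738311.
Order-4 term: −1/1209600 · (-5.19185e-09 − (-7.04080e-05)) = -5.82034e-11.

S_4 ≈ 0.000738311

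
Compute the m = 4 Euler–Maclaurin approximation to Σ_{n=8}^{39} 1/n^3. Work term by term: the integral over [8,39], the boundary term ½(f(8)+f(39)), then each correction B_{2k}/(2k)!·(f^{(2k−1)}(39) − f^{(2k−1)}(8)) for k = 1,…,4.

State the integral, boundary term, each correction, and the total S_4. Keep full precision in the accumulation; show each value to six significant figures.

The integral term ∫_8^39 1/x^3 dx = 0.00748377.
½[f(8) + f(39)] = ½[0.00195312 + 1.68580e-05] = 0.000984992.
Integral + boundary = 0.00846876.
Order-1 term: 1/12 · (-1.29677e-06 − (-0.000732422)) = 6.09271e-05.
Partial sum through k=1: 0.00852969.
Order-2 term: −1/720 · (-1.70515e-08 − (-0.000228882)) = -3.17868e-07.
Partial sum through k=2: 0.00852937.
Order-3 term: 1/30240 · (-4.70851e-10 − (-0.000150204)) = 4.96704e-09.
Partial sum through k=3: 0.00852937.
Order-4 term: −1/1209600 · (-2.22888e-11 − (-0.000168979)) = -1.39698e-10.

S_4 ≈ 0.00852937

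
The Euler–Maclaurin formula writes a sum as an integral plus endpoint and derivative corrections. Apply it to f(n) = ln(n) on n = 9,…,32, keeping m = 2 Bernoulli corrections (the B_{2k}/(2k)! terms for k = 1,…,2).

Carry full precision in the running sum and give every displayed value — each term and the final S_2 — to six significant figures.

The integral term ∫_9^32 ln(x) dx = 68.1285.
½[f(9) + f(32)] = ½[2.19722 + 3.46574] = 2.83148.
Running total after boundary: 70.9600.
k=1: B_{2}/(2)! × [f^{(1)}(32) − f^{(1)}(9)] = 1/12 × (0.0312500 − 0.111111) = -0.00665509.
After k=1: 70.9534.
k=2: B_{4}/(4)! × [f^{(3)}(32) − f^{(3)}(9)] = −1/720 × (6.10352e-05 − 0.00274348) = 3.72562e-06.

S_2 ≈ 70.9534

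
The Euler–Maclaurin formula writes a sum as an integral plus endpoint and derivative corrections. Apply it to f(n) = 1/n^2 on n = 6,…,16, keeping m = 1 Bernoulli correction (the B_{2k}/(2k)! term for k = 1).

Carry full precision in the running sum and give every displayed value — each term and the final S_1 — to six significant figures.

The integral term ∫_6^16 1/x^2 dx = 0.104167.
Endpoint term: (f(6) + f(16))/2 = (0.0277778 + 0.00390625)/2 = 0.0158420.
Integral + boundary = 0.120009.
Correction k=1: B_{2}/2! · (f^{(1)}(16) − f^{(1)}(6)) = 1/12 · (-0.000488281 − (-0.00925926)) = 0.000730915.

S_1 ≈ 0.120740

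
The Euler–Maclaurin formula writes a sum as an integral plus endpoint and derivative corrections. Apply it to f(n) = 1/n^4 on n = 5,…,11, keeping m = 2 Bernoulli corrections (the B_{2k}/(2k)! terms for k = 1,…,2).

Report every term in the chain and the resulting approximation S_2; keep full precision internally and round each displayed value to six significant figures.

S_2 ≈ 0.00335285

The integral term ∫_5^11 1/x^4 dx = 0.00241623.
Endpoint term: (f(5) + f(11))/2 = (0.00160000 + 6.83013e-05)/2 = 0.000834151.
Running total after boundary: 0.00325038.
Correction k=1: B_{2}/2! · (f^{(1)}(11) − f^{(1)}(5)) = 1/12 · (-2.48369e-05 − (-0.00128000)) = 0.000104597.
Running total after k=1: 0.00335498.
Correction k=2: B_{4}/4! · (f^{(3)}(11) − f^{(3)}(5)) = −1/720 · (-6.15790e-06 − (-0.00153600)) = -2.12478e-06.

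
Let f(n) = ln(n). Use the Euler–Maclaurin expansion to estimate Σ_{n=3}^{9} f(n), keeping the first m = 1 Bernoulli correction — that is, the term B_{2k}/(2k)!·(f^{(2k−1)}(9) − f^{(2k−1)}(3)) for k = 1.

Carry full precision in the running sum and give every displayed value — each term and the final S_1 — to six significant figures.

Integral: ∫_3^9 ln(x) dx = 10.4792.
Boundary: ½(f(3) + f(9)) = ½(1.09861 + 2.19722) = 1.64792.
Integral + boundary = 12.1271.
Correction k=1: B_{2}/2! · (f^{(1)}(9) − f^{(1)}(3)) = 1/12 · (0.111111 − 0.333333) = -0.0185185.

S_1 ≈ 12.1086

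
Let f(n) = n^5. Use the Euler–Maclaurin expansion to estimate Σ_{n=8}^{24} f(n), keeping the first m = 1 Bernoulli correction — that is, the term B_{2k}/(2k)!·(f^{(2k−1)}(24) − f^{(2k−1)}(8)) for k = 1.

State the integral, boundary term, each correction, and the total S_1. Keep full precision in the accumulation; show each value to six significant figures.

Integral: ∫_8^24 x^5 dx = 3.18068e+07.
½[f(8) + f(24)] = ½[32768.0 + 7.96262e+06] = 3.99770e+06.
So far: 3.58045e+07.
Correction k=1: B_{2}/2! · (f^{(1)}(24) − f^{(1)}(8)) = 1/12 · (1.65888e+06 − 20480.0) = 136533.

S_1 ≈ 3.59410e+07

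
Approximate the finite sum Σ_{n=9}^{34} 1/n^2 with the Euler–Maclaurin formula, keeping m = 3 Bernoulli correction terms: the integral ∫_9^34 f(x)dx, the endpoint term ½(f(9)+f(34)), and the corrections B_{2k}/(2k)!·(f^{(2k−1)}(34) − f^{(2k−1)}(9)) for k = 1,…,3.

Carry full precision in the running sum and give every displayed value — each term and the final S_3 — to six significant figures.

Integral: ∫_9^34 1/x^2 dx = 0.0816993.
Endpoint term: (f(9) + f(34))/2 = (0.0123457 + 0.000865052)/2 = 0.00660537.
Integral + boundary = 0.0883047.
k=1: B_{2}/(2)! × [f^{(1)}(34) − f^{(1)}(9)] = 1/12 × (-5.08854e-05 − (-0.00274348)) = 0.000224383.
Running total after k=1: 0.0885291.
k=2: B_{4}/(4)! × [f^{(3)}(34) − f^{(3)}(9)] = −1/720 × (-5.28222e-07 − (-0.000406442)) = -5.63769e-07.
Running total after k=2: 0.0885285.
k=3: B_{6}/(6)! × [f^{(5)}(34) − f^{(5)}(9)] = 1/30240 × (-1.37082e-08 − (-0.000150534)) = 4.97753e-09.

S_3 ≈ 0.0885285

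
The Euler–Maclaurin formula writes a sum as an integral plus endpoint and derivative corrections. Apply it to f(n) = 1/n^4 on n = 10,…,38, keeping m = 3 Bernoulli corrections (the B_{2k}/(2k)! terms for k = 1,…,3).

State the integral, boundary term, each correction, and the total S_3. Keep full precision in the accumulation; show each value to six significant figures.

Integral: ∫_10^38 1/x^4 dx = 0.000327259.
Boundary: ½(f(10) + f(38)) = ½(0.000100000 + 4.79585e-07) = 5.02398e-05.
So far: 0.000377498.
k=1: B_{2}/(2)! × [f^{(1)}(38) − f^{(1)}(10)] = 1/12 × (-5.04826e-08 − (-4.00000e-05)) = 3.32913e-06.
After k=1: 0.000380828.
k=2: B_{4}/(4)! × [f^{(3)}(38) − f^{(3)}(10)] = −1/720 × (-1.04881e-09 − (-1.20000e-05)) = -1.66652e-08.
After k=2: 0.000380811.
k=3: B_{6}/(6)! × [f^{(5)}(38) − f^{(5)}(10)] = 1/30240 × (-4.06740e-11 − (-6.72000e-06)) = 2.22221e-10.

S_3 ≈ 0.000380811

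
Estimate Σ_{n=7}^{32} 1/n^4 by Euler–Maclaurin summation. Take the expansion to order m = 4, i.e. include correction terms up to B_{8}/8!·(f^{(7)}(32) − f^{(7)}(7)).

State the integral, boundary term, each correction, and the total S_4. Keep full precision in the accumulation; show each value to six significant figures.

S_4 ≈ 0.00118999

Integral: ∫_7^32 1/x^4 dx = 0.000961645.
Endpoint term: (f(7) + f(32))/2 = (0.000416493 + 9.53674e-07)/2 = 0.000208723.
Running total after boundary: 0.00117037.
Correction k=1: B_{2}/2! · (f^{(1)}(32) − f^{(1)}(7)) = 1/12 · (-1.19209e-07 − (-0.000237996)) = 1.98231e-05.
Partial sum through k=1: 0.00119019.
Correction k=2: B_{4}/4! · (f^{(3)}(32) − f^{(3)}(7)) = −1/720 · (-3.49246e-09 − (-0.000145712)) = -2.02373e-07.
Partial sum through k=2: 0.00118999.
Correction k=3: B_{6}/6! · (f^{(5)}(32) − f^{(5)}(7)) = 1/30240 · (-1.90994e-10 − (-0.000166528)) = 5.50687e-09.
Partial sum through k=3: 0.00118999.
Correction k=4: B_{8}/8! · (f^{(7)}(32) − f^{(7)}(7)) = −1/1209600 · (-1.67866e-11 − (-0.000305868)) = -2.52867e-10.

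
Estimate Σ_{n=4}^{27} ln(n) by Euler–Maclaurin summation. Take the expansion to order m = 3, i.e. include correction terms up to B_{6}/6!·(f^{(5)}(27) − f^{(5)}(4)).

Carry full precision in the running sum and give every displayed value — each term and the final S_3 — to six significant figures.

∫_4^27 ln(x) dx evaluates to 60.4424.
Endpoint term: (f(4) + f(27))/2 = (1.38629 + 3.29584)/2 = 2.34107.
Running total after boundary: 62.7835.
Order-1 term: 1/12 · (0.0370370 − 0.250000) = -0.0177469.
Running total after k=1: 62.7657.
Order-2 term: −1/720 · (0.000101611 − 0.0312500) = 4.32617e-05.
Running total after k=2: 62.7658.
Order-3 term: 1/30240 · (1.67260e-06 − 0.0234375) = -7.74994e-07.

S_3 ≈ 62.7658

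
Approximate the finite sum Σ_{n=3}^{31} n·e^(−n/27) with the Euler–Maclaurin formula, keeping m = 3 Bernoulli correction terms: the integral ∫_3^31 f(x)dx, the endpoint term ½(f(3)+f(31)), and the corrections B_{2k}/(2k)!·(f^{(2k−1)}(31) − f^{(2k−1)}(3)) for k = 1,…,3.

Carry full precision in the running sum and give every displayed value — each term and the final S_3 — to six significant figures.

∫_3^31 x·e^(−x/27) dx evaluates to 228.048.
½[f(3) + f(31)] = ½[2.68452 + 9.83393] = 6.25923.
Integral + boundary = 234.307.
k=1: B_{2}/(2)! × [f^{(1)}(31) − f^{(1)}(3)] = 1/12 × (-0.0469961 − 0.795413) = -0.0702007.
Running total after k=1: 234.237.
k=2: B_{4}/(4)! × [f^{(3)}(31) − f^{(3)}(3)] = −1/720 × (0.000805832 − 0.00354608) = 3.80590e-06.
Running total after k=2: 234.237.
k=3: B_{6}/(6)! × [f^{(5)}(31) − f^{(5)}(3)] = 1/30240 × (2.29922e-06 − 8.23190e-06) = -1.96187e-10.

S_3 ≈ 234.237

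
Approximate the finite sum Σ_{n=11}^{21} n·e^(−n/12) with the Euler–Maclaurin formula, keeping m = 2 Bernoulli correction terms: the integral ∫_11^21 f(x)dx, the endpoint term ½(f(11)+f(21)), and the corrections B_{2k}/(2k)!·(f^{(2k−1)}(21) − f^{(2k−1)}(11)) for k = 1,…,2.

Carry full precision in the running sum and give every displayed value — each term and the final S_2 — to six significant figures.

S_2 ≈ 45.5542

∫_11^21 x·e^(−x/12) dx evaluates to 41.5440.
Endpoint term: (f(11) + f(21))/2 = (4.39835 + 3.64925)/2 = 4.02380.
So far: 45.5678.
k=1: B_{2}/(2)! × [f^{(1)}(21) − f^{(1)}(11)] = 1/12 × (-0.130330 − 0.0333208) = -0.0136376.
After k=1: 45.5542.
k=2: B_{4}/(4)! × [f^{(3)}(21) − f^{(3)}(11)] = −1/720 × (0.00150845 − 0.00578486) = 5.93945e-06.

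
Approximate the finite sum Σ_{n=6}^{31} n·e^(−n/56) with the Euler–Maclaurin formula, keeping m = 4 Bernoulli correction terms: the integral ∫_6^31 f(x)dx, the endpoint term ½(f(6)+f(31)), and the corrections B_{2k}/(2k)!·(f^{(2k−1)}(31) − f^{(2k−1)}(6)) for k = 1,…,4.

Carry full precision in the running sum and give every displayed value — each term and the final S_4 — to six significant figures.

The integral term ∫_6^31 x·e^(−x/56) dx = 318.357.
Endpoint term: (f(6) + f(31))/2 = (5.39038 + 17.8217)/2 = 11.6060.
Integral + boundary = 329.963.
k=1: B_{2}/(2)! × [f^{(1)}(31) − f^{(1)}(6)] = 1/12 × (0.256649 − 0.802140) = -0.0454577.
Running total after k=1: 329.918.
k=2: B_{4}/(4)! × [f^{(3)}(31) − f^{(3)}(6)] = −1/720 × (0.000448480 − 0.000828742) = 5.28141e-07.
Running total after k=2: 329.918.
k=3: B_{6}/(6)! × [f^{(5)}(31) − f^{(5)}(6)] = 1/30240 × (2.59924e-07 − 4.46971e-07) = -6.18540e-12.
Running total after k=3: 329.918.
k=4: B_{8}/(8)! × [f^{(7)}(31) − f^{(7)}(6)] = −1/1209600 × (1.20165e-10 − 2.00789e-10) = 6.66533e-17.

S_4 ≈ 329.918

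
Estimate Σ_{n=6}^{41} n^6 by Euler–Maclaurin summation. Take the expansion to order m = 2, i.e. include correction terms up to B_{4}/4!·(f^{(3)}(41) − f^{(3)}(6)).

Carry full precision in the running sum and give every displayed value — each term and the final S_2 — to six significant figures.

The integral term ∫_6^41 x^6 dx = 2.78220e+10.
½[f(6) + f(41)] = ½[46656.0 + 4.75010e+09] = 2.37508e+09.
Running total after boundary: 3.01971e+10.
Correction k=1: B_{2}/2! · (f^{(1)}(41) − f^{(1)}(6)) = 1/12 · (6.95137e+08 − 46656.0) = 5.79242e+07.
After k=1: 3.02550e+10.
Correction k=2: B_{4}/4! · (f^{(3)}(41) − f^{(3)}(6)) = −1/720 · (8.27052e+06 − 25920.0) = -11450.8.

S_2 ≈ 3.02550e+10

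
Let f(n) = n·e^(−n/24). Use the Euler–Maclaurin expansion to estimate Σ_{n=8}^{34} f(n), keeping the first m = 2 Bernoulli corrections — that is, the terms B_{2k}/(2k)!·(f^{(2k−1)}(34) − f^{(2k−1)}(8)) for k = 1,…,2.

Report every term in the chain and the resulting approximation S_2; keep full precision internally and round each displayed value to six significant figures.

Integral: ∫_8^34 x·e^(−x/24) dx = 212.707.
Boundary: ½(f(8) + f(34)) = ½(5.73225 + 8.24572) = 6.98898.
Running total after boundary: 219.696.
Order-1 term: 1/12 · (-0.101050 − 0.477688) = -0.0482282.
Partial sum through k=1: 219.647.
Order-2 term: −1/720 · (0.000666652 − 0.00331727) = 3.68142e-06.

S_2 ≈ 219.647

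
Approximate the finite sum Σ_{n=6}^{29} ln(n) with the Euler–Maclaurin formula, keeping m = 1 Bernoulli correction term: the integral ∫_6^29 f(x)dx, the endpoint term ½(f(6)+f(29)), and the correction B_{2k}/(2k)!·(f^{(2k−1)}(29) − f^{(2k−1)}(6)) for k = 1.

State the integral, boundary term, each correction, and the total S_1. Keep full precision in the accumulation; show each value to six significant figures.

S_1 ≈ 66.4695

The integral term ∫_6^29 ln(x) dx = 63.9010.
Endpoint term: (f(6) + f(29))/2 = (1.79176 + 3.36730)/2 = 2.57953.
Running total after boundary: 66.4805.
k=1: B_{2}/(2)! × [f^{(1)}(29) − f^{(1)}(6)] = 1/12 × (0.0344828 − 0.166667) = -0.0110153.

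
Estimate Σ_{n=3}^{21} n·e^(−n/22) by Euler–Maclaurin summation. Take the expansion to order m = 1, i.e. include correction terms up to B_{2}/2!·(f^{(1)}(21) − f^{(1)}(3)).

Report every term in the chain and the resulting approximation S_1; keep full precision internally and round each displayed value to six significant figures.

S_1 ≈ 120.981

The integral term ∫_3^21 x·e^(−x/22) dx = 115.691.
½[f(3) + f(21)] = ½[2.61758 + 8.08473] = 5.35115.
So far: 121.042.
Correction k=1: B_{2}/2! · (f^{(1)}(21) − f^{(1)}(3)) = 1/12 · (0.0174994 − 0.753545) = -0.0613371.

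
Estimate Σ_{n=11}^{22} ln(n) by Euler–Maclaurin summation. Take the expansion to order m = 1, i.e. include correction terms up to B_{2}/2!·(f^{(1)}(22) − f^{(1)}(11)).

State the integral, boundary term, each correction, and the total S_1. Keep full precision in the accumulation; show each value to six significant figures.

∫_11^22 ln(x) dx evaluates to 30.6261.
½[f(11) + f(22)] = ½[2.39790 + 3.09104] = 2.74447.
So far: 33.3706.
Correction k=1: B_{2}/2! · (f^{(1)}(22) − f^{(1)}(11)) = 1/12 · (0.0454545 − 0.0909091) = -0.00378788.

S_1 ≈ 33.3668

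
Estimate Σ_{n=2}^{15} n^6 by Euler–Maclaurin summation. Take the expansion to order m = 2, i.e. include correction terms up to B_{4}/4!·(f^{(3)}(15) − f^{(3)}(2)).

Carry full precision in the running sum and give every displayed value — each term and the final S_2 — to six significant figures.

The integral term ∫_2^15 x^6 dx = 2.44085e+07.
½[f(2) + f(15)] = ½[64.0000 + 1.13906e+07] = 5.69534e+06.
Running total after boundary: 3.01038e+07.
Order-1 term: 1/12 · (4.55625e+06 − 192.000) = 379672.
Partial sum through k=1: 3.04835e+07.
Order-2 term: −1/720 · (405000 − 960.000) = -561.167.

S_2 ≈ 3.04829e+07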